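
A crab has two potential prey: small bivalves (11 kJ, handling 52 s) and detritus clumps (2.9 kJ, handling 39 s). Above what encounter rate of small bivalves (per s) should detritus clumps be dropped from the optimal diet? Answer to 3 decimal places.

0.010 per s

At the threshold, the rate on small bivalves alone equals the profitability of detritus clumps: λ·11/(1 + λ·52) = 2.9/39 = 0.07436.
Rearranging, λ(11 − 0.07436×52) = 0.07436, so λ = 0.07436/7.133 = 0.01042 per s.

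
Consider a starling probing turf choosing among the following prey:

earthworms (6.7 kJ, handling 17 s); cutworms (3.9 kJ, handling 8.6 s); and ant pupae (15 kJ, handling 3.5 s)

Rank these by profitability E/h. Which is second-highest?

cutworms

Profitability E/h (kJ/s): earthworms = 6.7/17 = 0.394, cutworms = 3.9/8.6 = 0.453, ant pupae = 15/3.5 = 4.29.
Ranked: ant pupae > cutworms > earthworms.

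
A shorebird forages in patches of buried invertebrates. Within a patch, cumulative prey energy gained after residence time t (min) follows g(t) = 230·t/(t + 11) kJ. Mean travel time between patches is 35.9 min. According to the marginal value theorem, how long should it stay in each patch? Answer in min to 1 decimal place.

19.9 min

By the marginal value theorem, leave when the instantaneous gain rate g'(t) equals the habitat-wide average g(t)/(T + t).
g'(t) = 230·11/(t + 11)². Setting 230·11/(t+11)² = 230t/[(t+11)(35.9+t)] gives 11(35.9+t) = t(t+11), so t² = 11×35.9 = 394.9.
t* = √394.9 = 19.87 min.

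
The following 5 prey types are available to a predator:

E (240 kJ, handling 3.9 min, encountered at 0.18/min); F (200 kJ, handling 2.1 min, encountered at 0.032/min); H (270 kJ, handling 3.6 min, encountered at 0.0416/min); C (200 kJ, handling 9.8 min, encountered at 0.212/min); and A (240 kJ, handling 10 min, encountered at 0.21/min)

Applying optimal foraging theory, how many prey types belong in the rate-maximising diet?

Profitabilities (E/h, kJ/min): F 95.2, H 75, E 61.5, A 24, C 20.4. Add prey in this order while the next type's profitability exceeds the intake rate on those already taken.
Rate on top 1: 5.997. H: 75 > 5.997 → include.
Rate on top 2: 14.49. E: 61.5 > 14.49 → include.
Rate on top 3: 31.7. A: 24 < 31.7 → exclude; stop.
Optimal diet: F, H, E — 3 of 5 types.

3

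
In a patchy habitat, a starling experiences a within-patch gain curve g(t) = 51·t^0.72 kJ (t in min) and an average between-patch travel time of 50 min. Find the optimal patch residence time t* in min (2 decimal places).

Maximise g(t)/(T+t): set derivative to zero → g'(t)(T+t) = g(t).
g'(t) = 0.72·51·t^-0.28. Setting 0.72·51·t^-0.28 = 51·t^0.72/(50+t) gives 0.72(50+t) = t, so 0.28·t = 0.72×50.
t* = 0.72×50/0.28 = 128.6 min.

128.57 min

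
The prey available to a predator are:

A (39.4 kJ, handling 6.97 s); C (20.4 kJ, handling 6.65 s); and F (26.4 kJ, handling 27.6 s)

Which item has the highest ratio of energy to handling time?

In descending order of E/h:
A: 39.4/6.97 = 5.65 kJ/s
C: 20.4/6.65 = 3.07 kJ/s
F: 26.4/27.6 = 0.957 kJ/s

A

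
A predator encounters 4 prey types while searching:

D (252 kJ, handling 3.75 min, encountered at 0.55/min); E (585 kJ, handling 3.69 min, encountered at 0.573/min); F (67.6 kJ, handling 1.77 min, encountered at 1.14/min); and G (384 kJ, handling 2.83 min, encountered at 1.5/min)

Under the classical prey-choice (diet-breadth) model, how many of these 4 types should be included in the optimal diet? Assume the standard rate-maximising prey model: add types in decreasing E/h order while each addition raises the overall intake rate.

Profitabilities (E/h, kJ/min): E 159, G 136, D 67.2, F 38.2. Add prey in this order while the next type's profitability exceeds the intake rate on those already taken.
Rate on top 1: 107.6. G: 136 > 107.6 → include.
Rate on top 2: 123.8. D: 67.2 < 123.8 → exclude; stop.
Optimal diet: E, G — 2 of 4 types.

2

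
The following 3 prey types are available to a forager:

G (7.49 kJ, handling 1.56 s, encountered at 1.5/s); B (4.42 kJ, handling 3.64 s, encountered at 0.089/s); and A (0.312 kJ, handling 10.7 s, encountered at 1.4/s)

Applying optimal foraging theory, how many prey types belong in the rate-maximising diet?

1

Profitabilities (E/h, kJ/s): G 4.8, B 1.21, A 0.0292. Add prey in this order while the next type's profitability exceeds the intake rate on those already taken.
Rate on top 1: 3.364. B: 1.21 < 3.364 → exclude; stop.
Optimal diet: G — 1 of 3 types.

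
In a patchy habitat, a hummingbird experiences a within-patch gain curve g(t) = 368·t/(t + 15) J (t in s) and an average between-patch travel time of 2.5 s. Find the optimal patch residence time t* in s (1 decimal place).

By the marginal value theorem, leave when the instantaneous gain rate g'(t) equals the habitat-wide average g(t)/(T + t).
g'(t) = 368·15/(t + 15)². Setting 368·15/(t+15)² = 368t/[(t+15)(2.5+t)] gives 15(2.5+t) = t(t+15), so t² = 15×2.5 = 37.5.
t* = √37.5 = 6.124 s.

6.1 s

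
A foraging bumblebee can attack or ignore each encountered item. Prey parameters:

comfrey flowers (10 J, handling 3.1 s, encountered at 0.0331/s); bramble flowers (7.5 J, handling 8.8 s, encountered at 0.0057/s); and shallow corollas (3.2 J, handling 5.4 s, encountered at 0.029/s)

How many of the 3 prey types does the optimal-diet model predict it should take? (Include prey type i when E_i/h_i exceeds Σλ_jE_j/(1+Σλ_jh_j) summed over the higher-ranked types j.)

3

Profitabilities (E/h, J/s): comfrey flowers 3.23, bramble flowers 0.852, shallow corollas 0.593. Add prey in this order while the next type's profitability exceeds the intake rate on those already taken.
Rate on top 1: 0.3002. bramble flowers: 0.852 > 0.3002 → include.
Rate on top 2: 0.3242. shallow corollas: 0.593 > 0.3242 → include.
Optimal diet: comfrey flowers, bramble flowers, shallow corollas — 3 of 3 types.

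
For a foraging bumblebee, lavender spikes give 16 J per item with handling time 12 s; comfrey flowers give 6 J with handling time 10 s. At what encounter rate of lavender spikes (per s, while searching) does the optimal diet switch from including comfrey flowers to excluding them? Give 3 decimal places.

The zero-one rule: include comfrey flowers iff E₂/h₂ > λE₁/(1+λh₁). Equality gives the switch point.
λE₁h₂ = E₂ + λE₂h₁ ⇒ λ = E₂/(E₁h₂ − E₂h₁) = 6/(160 − 72) = 0.06818 per s.

0.068 per s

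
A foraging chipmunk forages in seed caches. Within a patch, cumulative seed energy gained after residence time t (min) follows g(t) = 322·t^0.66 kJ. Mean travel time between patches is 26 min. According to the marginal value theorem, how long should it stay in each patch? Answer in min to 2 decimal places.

Optimal t* satisfies g'(t*) = g(t*)/(T + t*).
g'(t) = 0.66·322·t^-0.34. Setting 0.66·322·t^-0.34 = 322·t^0.66/(26+t) gives 0.66(26+t) = t, so 0.34·t = 0.66×26.
t* = 0.66×26/0.34 = 50.47 min.

50.47 min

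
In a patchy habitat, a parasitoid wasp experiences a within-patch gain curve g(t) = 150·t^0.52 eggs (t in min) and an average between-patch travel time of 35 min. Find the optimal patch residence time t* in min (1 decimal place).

37.9 min

Optimal t* satisfies g'(t*) = g(t*)/(T + t*).
g'(t) = 0.52·150·t^-0.48. Setting 0.52·150·t^-0.48 = 150·t^0.52/(35+t) gives 0.52(35+t) = t, so 0.48·t = 0.52×35.
t* = 0.52×35/0.48 = 37.92 min.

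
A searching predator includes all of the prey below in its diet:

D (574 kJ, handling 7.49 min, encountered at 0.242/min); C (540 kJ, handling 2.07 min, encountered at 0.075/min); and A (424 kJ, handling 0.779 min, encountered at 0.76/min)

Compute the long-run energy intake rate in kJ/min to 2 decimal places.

Energy encountered per unit search time: 0.242×574 + 0.075×540 + 0.76×424 = 501.6 kJ/min.
Handling time per unit search time: 0.242×7.49 + 0.075×2.07 + 0.76×0.779 = 2.56.
Rate = 501.6/(1 + 2.56) = 140.9 kJ/min.

140.92 kJ/min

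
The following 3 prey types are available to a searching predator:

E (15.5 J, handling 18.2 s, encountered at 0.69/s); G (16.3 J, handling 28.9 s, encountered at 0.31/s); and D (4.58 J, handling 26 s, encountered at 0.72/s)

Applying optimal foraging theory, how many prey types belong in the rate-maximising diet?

1

E/h in descending order: E 0.852, G 0.564, D 0.176 J/s. The optimal diet is the largest prefix of this list for which every included type satisfies E_i/h_i > R on the types above it.
Rate on top 1: 0.7888. G: 0.564 < 0.7888 → exclude; stop.
Optimal diet: E — 1 of 3 types.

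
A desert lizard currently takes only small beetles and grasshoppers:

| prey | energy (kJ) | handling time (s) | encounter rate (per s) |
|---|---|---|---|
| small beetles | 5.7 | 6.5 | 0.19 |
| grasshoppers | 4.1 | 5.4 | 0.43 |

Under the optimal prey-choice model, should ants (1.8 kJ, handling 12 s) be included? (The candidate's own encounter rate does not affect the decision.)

No

Intake rate on the current diet: R = (0.19×5.7 + 0.43×4.1) / (1 + 0.19×6.5 + 0.43×5.4) = 2.846/4.557 = 0.6245 kJ/s.
ants: E/h = 1.8/12 = 0.15 kJ/s.
0.15 < 0.6245, so adding ants would lower the average — exclude it.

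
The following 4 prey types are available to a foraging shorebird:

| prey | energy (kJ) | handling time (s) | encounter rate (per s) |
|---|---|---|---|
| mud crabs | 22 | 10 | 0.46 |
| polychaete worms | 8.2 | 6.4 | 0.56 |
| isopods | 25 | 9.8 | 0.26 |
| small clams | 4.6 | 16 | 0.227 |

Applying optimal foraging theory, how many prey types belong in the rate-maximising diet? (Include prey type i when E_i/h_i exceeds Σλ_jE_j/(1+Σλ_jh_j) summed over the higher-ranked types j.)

E/h in descending order: isopods 2.55, mud crabs 2.2, polychaete worms 1.28, small clams 0.287 kJ/s. The optimal diet is the largest prefix of this list for which every included type satisfies E_i/h_i > R on the types above it.
Rate on top 1: 1.832. mud crabs: 2.2 > 1.832 → include.
Rate on top 2: 2.04. polychaete worms: 1.28 < 2.04 → exclude; stop.
Optimal diet: isopods, mud crabs — 2 of 4 types.

2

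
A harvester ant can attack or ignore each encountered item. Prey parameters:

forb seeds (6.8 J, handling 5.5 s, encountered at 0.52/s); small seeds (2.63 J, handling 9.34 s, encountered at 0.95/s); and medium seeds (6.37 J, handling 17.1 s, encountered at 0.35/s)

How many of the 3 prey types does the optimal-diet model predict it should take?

Profitabilities (E/h, J/s): forb seeds 1.24, medium seeds 0.373, small seeds 0.282. Add prey in this order while the next type's profitability exceeds the intake rate on those already taken.
Rate on top 1: 0.9161. medium seeds: 0.373 < 0.9161 → exclude; stop.
Optimal diet: forb seeds — 1 of 3 types.

1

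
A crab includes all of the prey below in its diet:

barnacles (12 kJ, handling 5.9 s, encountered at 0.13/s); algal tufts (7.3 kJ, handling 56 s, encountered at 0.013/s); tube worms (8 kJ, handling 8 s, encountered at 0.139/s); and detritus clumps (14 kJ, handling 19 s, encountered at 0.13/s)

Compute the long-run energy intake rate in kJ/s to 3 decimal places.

R = (0.13×12 + 0.013×7.3 + 0.139×8 + 0.13×14) / (1 + 0.13×5.9 + 0.013×56 + 0.139×8 + 0.13×19) = 4.587/6.077 = 0.7548 kJ/s.

0.755 kJ/s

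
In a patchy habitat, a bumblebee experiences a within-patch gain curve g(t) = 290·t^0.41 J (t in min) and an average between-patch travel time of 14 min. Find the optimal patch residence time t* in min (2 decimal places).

9.73 min

Optimal t* satisfies g'(t*) = g(t*)/(T + t*).
g'(t) = 0.41·290·t^-0.59. Setting 0.41·290·t^-0.59 = 290·t^0.41/(14+t) gives 0.41(14+t) = t, so 0.59·t = 0.41×14.
t* = 0.41×14/0.59 = 9.729 min.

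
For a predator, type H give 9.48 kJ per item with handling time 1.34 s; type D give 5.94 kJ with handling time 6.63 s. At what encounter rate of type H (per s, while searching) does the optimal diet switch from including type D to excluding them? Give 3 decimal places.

0.108 per s

The zero-one rule: include type D iff E₂/h₂ > λE₁/(1+λh₁). Equality gives the switch point.
λE₁h₂ = E₂ + λE₂h₁ ⇒ λ = E₂/(E₁h₂ − E₂h₁) = 5.94/(62.85 − 7.96) = 0.1082 per s.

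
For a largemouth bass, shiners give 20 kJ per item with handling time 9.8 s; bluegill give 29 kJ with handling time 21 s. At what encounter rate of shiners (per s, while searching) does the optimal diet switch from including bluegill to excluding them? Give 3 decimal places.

0.214 per s

The zero-one rule: include bluegill iff E₂/h₂ > λE₁/(1+λh₁). Equality gives the switch point.
λE₁h₂ = E₂ + λE₂h₁ ⇒ λ = E₂/(E₁h₂ − E₂h₁) = 29/(420 − 284.2) = 0.2135 per s.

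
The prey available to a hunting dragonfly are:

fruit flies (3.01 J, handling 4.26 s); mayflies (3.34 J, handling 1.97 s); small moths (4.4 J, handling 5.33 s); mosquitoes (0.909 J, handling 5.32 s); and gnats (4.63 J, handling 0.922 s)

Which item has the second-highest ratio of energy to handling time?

mayflies

In descending order of E/h:
gnats: 4.63/0.922 = 5.02 J/s
mayflies: 3.34/1.97 = 1.7 J/s
small moths: 4.4/5.33 = 0.826 J/s
fruit flies: 3.01/4.26 = 0.707 J/s
mosquitoes: 0.909/5.32 = 0.171 J/s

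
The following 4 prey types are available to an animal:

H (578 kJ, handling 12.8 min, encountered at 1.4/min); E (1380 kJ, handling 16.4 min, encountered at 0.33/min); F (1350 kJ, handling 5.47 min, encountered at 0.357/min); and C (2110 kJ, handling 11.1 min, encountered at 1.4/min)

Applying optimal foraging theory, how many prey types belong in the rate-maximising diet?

2

E/h in descending order: F 247, C 190, E 84.1, H 45.2 kJ/min. The optimal diet is the largest prefix of this list for which every included type satisfies E_i/h_i > R on the types above it.
Rate on top 1: 163.2. C: 190 > 163.2 → include.
Rate on top 2: 185.8. E: 84.1 < 185.8 → exclude; stop.
Optimal diet: F, C — 2 of 4 types.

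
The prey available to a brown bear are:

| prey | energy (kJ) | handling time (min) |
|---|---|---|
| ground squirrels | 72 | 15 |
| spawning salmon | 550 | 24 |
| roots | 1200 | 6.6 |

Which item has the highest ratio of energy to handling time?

roots

Profitability E/h (kJ/min): ground squirrels = 72/15 = 4.8, spawning salmon = 550/24 = 22.9, roots = 1200/6.6 = 182.
Ranked: roots > spawning salmon > ground squirrels.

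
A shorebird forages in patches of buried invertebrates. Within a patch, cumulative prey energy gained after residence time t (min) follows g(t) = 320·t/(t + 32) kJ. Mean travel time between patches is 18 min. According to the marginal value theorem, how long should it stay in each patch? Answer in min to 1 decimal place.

24.0 min

Maximise g(t)/(T+t): set derivative to zero → g'(t)(T+t) = g(t).
g'(t) = 320·32/(t + 32)². Setting 320·32/(t+32)² = 320t/[(t+32)(18+t)] gives 32(18+t) = t(t+32), so t² = 32×18 = 576.
t* = √576 = 24 min.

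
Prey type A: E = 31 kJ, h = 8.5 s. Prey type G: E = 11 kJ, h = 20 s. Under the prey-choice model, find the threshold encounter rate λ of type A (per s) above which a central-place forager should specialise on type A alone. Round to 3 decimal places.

Drop type G once their profitability E₂/h₂ falls below the rate achievable on type A alone: E₂/h₂ = λE₁/(1 + λh₁).
Solve for λ: λE₁h₂ = E₂(1 + λh₁) → λ(E₁h₂ − E₂h₁) = E₂ → λ = E₂/(E₁h₂ − E₂h₁).
λ = 11/(31×20 − 11×8.5) = 11/526.5 = 0.02089 per s.

0.021 per s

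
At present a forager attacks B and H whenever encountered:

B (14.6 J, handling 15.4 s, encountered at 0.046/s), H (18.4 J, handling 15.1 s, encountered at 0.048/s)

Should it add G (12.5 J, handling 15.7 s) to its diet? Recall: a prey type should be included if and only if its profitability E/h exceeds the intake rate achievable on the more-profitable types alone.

Yes

On B and H alone, R = ΣλE/(1+Σλh) = 1.555/2.433 = 0.639 J/s.
G: E/h = 12.5/15.7 = 0.7962 J/s.
Since 0.7962 > R, including G increases the long-run rate.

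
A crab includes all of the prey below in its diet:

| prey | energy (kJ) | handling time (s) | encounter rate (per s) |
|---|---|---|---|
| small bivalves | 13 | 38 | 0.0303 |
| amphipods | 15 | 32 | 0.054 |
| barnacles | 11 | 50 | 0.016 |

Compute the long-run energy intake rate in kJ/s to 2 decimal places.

0.29 kJ/s

R = Σλ_iE_i / (1 + Σλ_ih_i)
Numerator: 0.0303×13 + 0.054×15 + 0.016×11 = 1.38
Denominator: 1 + 0.0303×38 + 0.054×32 + 0.016×50 = 4.679
R = 1.38/4.679 = 0.2949 kJ/s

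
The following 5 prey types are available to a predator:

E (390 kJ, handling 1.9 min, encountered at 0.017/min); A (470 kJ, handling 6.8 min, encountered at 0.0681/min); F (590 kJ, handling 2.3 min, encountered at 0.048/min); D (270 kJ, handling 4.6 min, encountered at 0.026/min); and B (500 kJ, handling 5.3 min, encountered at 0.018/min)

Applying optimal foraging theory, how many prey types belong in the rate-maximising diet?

Rank by E/h (kJ/min): F 257, E 205, B 94.3, A 69.1, D 58.7. Include each in turn until the next type's E/h falls below the running intake rate.
Rate on top 1: 25.5. E: 205 > 25.5 → include.
Rate on top 2: 30.59. B: 94.3 > 30.59 → include.
Rate on top 3: 35.5. A: 69.1 > 35.5 → include.
Rate on top 4: 44.65. D: 58.7 > 44.65 → include.
Optimal diet: F, E, B, A, D — 5 of 5 types.

5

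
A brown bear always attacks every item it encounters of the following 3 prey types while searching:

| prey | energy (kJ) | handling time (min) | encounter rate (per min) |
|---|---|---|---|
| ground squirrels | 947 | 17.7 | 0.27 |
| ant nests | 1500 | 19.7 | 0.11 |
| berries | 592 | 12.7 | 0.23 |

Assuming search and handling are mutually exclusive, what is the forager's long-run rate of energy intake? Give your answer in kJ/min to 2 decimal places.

51.24 kJ/min

R = (0.27×947 + 0.11×1500 + 0.23×592) / (1 + 0.27×17.7 + 0.11×19.7 + 0.23×12.7) = 556.9/10.87 = 51.24 kJ/min.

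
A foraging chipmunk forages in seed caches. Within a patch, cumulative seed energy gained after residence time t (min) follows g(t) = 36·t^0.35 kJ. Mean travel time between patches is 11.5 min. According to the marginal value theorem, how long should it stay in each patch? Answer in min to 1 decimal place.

Optimal t* satisfies g'(t*) = g(t*)/(T + t*).
g'(t) = 0.35·36·t^-0.65. Setting 0.35·36·t^-0.65 = 36·t^0.35/(11.5+t) gives 0.35(11.5+t) = t, so 0.65·t = 0.35×11.5.
t* = 0.35×11.5/0.65 = 6.192 min.

6.2 min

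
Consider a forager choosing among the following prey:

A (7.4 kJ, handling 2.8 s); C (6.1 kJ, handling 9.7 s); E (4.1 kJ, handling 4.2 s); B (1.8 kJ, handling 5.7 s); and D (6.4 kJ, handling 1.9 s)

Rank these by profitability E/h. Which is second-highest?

A

In descending order of E/h:
D: 6.4/1.9 = 3.37 kJ/s
A: 7.4/2.8 = 2.64 kJ/s
E: 4.1/4.2 = 0.976 kJ/s
C: 6.1/9.7 = 0.629 kJ/s
B: 1.8/5.7 = 0.316 kJ/s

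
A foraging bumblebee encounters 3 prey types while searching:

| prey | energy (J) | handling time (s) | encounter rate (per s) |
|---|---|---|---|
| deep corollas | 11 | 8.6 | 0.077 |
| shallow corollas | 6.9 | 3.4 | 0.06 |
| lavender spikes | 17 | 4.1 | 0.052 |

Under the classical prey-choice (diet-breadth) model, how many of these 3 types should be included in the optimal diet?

E/h in descending order: lavender spikes 4.15, shallow corollas 2.03, deep corollas 1.28 J/s. The optimal diet is the largest prefix of this list for which every included type satisfies E_i/h_i > R on the types above it.
Rate on top 1: 0.7287. shallow corollas: 2.03 > 0.7287 → include.
Rate on top 2: 0.9159. deep corollas: 1.28 > 0.9159 → include.
Optimal diet: lavender spikes, shallow corollas, deep corollas — 3 of 3 types.

3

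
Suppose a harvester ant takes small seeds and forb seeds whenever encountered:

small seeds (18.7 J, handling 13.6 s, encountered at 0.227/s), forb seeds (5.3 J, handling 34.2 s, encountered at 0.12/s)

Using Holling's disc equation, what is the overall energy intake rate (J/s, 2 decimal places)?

0.60 J/s

Energy encountered per unit search time: 0.227×18.7 + 0.12×5.3 = 4.881 J/s.
Handling time per unit search time: 0.227×13.6 + 0.12×34.2 = 7.191.
Rate = 4.881/(1 + 7.191) = 0.5959 J/s.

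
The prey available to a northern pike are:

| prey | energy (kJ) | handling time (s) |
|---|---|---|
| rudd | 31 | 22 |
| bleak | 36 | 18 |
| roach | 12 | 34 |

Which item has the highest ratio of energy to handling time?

bleak

In descending order of E/h:
bleak: 36/18 = 2 kJ/s
rudd: 31/22 = 1.41 kJ/s
roach: 12/34 = 0.353 kJ/s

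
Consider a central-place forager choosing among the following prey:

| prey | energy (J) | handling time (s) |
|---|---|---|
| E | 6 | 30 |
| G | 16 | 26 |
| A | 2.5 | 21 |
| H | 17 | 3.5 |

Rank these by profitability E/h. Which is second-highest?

Profitability E/h (J/s): E = 6/30 = 0.2, G = 16/26 = 0.615, A = 2.5/21 = 0.119, H = 17/3.5 = 4.86.
Ranked: H > G > E > A.

G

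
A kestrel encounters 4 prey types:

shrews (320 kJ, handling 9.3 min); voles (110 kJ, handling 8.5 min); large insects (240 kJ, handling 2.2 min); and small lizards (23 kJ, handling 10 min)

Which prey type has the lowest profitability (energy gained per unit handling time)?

Profitability E/h (kJ/min): shrews = 320/9.3 = 34.4, voles = 110/8.5 = 12.9, large insects = 240/2.2 = 109, small lizards = 23/10 = 2.3.
Ranked: large insects > shrews > voles > small lizards.

small lizards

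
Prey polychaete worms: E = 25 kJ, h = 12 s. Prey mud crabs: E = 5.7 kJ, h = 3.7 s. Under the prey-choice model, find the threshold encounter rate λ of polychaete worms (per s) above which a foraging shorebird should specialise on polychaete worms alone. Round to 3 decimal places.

The zero-one rule: include mud crabs iff E₂/h₂ > λE₁/(1+λh₁). Equality gives the switch point.
λE₁h₂ = E₂ + λE₂h₁ ⇒ λ = E₂/(E₁h₂ − E₂h₁) = 5.7/(92.5 − 68.4) = 0.2365 per s.

0.237 per s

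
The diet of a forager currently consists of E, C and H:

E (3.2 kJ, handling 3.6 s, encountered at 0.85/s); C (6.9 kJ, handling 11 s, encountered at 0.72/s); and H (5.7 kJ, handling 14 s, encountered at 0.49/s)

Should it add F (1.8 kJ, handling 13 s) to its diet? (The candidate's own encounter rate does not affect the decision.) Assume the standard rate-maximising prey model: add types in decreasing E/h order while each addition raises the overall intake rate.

No

Current rate: (0.85×3.2 + 0.72×6.9 + 0.49×5.7)/(1 + 0.85×3.6 + 0.72×11 + 0.49×14) = 0.5563 kJ/s.
F: E/h = 1.8/13 = 0.1385 kJ/s.
Since 0.1385 < R, time spent handling F is better spent searching.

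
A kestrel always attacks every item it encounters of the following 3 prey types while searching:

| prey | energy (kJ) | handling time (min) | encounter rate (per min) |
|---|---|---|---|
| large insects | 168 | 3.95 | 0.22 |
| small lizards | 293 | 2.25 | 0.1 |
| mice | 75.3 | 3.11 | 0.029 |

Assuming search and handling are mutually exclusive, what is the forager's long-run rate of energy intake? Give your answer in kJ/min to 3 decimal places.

R = Σλ_iE_i / (1 + Σλ_ih_i)
Numerator: 0.22×168 + 0.1×293 + 0.029×75.3 = 68.44
Denominator: 1 + 0.22×3.95 + 0.1×2.25 + 0.029×3.11 = 2.184
R = 68.44/2.184 = 31.34 kJ/min

31.336 kJ/min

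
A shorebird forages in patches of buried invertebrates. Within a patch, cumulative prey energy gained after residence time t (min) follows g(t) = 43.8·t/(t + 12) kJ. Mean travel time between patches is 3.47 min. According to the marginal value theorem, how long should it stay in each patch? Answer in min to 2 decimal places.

6.45 min

Maximise g(t)/(T+t): set derivative to zero → g'(t)(T+t) = g(t).
g'(t) = 43.8·12/(t + 12)². Setting 43.8·12/(t+12)² = 43.8t/[(t+12)(3.47+t)] gives 12(3.47+t) = t(t+12), so t² = 12×3.47 = 41.64.
t* = √41.64 = 6.453 min.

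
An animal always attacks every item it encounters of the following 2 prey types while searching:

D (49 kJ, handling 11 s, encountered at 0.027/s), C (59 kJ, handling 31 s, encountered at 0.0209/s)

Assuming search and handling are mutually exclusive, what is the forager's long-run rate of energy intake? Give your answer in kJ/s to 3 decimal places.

1.314 kJ/s

Energy encountered per unit search time: 0.027×49 + 0.0209×59 = 2.556 kJ/s.
Handling time per unit search time: 0.027×11 + 0.0209×31 = 0.9449.
Rate = 2.556/(1 + 0.9449) = 1.314 kJ/s.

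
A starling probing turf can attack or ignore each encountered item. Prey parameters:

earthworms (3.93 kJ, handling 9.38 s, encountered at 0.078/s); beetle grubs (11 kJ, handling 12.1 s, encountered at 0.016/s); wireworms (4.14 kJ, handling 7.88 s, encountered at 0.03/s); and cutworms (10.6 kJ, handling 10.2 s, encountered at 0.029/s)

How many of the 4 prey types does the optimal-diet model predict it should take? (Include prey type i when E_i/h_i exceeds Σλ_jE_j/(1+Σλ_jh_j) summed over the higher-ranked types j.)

4

E/h in descending order: cutworms 1.04, beetle grubs 0.909, wireworms 0.525, earthworms 0.419 kJ/s. The optimal diet is the largest prefix of this list for which every included type satisfies E_i/h_i > R on the types above it.
Rate on top 1: 0.2372. beetle grubs: 0.909 > 0.2372 → include.
Rate on top 2: 0.3246. wireworms: 0.525 > 0.3246 → include.
Rate on top 3: 0.3521. earthworms: 0.419 > 0.3521 → include.
Optimal diet: cutworms, beetle grubs, wireworms, earthworms — 4 of 4 types.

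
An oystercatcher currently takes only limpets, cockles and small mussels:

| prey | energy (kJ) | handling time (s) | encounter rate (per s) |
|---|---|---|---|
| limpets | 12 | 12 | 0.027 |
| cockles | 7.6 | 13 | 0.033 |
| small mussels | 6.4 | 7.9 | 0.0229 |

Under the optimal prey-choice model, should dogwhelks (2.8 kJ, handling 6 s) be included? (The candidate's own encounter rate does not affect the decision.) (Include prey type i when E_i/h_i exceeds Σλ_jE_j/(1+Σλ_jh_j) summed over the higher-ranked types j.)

Current rate: (0.027×12 + 0.033×7.6 + 0.0229×6.4)/(1 + 0.027×12 + 0.033×13 + 0.0229×7.9) = 0.373 kJ/s.
Profitability of dogwhelks: 2.8/6 = 0.4667 kJ/s.
Since 0.4667 > R, including dogwhelks increases the long-run rate.

Yes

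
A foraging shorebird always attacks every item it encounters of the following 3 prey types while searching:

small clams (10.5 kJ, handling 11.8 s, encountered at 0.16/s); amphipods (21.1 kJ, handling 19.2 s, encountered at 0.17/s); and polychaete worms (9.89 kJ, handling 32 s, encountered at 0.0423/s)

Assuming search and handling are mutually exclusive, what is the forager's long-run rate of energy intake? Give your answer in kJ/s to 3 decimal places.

0.757 kJ/s

R = (0.16×10.5 + 0.17×21.1 + 0.0423×9.89) / (1 + 0.16×11.8 + 0.17×19.2 + 0.0423×32) = 5.685/7.506 = 0.7575 kJ/s.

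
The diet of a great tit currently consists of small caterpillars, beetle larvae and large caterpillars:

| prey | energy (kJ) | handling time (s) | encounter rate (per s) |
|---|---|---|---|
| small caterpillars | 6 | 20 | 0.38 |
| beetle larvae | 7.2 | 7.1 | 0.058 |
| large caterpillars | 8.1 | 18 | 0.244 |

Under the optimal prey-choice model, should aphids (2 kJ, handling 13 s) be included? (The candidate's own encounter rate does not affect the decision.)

No

On small caterpillars, beetle larvae and large caterpillars alone, R = ΣλE/(1+Σλh) = 4.674/13.4 = 0.3487 kJ/s.
Profitability of aphids: 2/13 = 0.1538 kJ/s.
Since 0.1538 < R, time spent handling aphids is better spent searching.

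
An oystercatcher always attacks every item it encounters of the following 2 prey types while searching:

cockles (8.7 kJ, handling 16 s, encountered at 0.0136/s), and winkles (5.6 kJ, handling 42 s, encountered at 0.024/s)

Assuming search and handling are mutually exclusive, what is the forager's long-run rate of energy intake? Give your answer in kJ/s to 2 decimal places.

Energy encountered per unit search time: 0.0136×8.7 + 0.024×5.6 = 0.2527 kJ/s.
Handling time per unit search time: 0.0136×16 + 0.024×42 = 1.226.
Rate = 0.2527/(1 + 1.226) = 0.1136 kJ/s.

0.11 kJ/s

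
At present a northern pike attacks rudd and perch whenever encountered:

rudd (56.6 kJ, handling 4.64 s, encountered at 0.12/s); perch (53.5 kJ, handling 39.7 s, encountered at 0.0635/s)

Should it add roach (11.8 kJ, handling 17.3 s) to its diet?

No

Current rate: (0.12×56.6 + 0.0635×53.5)/(1 + 0.12×4.64 + 0.0635×39.7) = 2.499 kJ/s.
roach: E/h = 11.8/17.3 = 0.6821 kJ/s.
Since 0.6821 < R, time spent handling roach is better spent searching.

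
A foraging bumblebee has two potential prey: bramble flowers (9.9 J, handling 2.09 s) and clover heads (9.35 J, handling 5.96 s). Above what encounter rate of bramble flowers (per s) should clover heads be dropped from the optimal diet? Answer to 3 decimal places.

Drop clover heads once their profitability E₂/h₂ falls below the rate achievable on bramble flowers alone: E₂/h₂ = λE₁/(1 + λh₁).
Solve for λ: λE₁h₂ = E₂(1 + λh₁) → λ(E₁h₂ − E₂h₁) = E₂ → λ = E₂/(E₁h₂ − E₂h₁).
λ = 9.35/(9.9×5.96 − 9.35×2.09) = 9.35/39.46 = 0.2369 per s.

0.237 per s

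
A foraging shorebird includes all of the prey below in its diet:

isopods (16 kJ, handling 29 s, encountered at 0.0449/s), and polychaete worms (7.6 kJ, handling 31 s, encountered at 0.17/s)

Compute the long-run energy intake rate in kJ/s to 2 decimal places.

Energy encountered per unit search time: 0.0449×16 + 0.17×7.6 = 2.01 kJ/s.
Handling time per unit search time: 0.0449×29 + 0.17×31 = 6.572.
Rate = 2.01/(1 + 6.572) = 0.2655 kJ/s.

0.27 kJ/s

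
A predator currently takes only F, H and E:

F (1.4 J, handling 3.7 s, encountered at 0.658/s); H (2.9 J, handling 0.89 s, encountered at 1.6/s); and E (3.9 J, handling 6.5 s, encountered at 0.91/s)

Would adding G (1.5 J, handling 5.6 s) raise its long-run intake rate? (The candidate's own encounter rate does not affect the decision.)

No

On F, H and E alone, R = ΣλE/(1+Σλh) = 9.11/10.77 = 0.8456 J/s.
Profitability of G: 1.5/5.6 = 0.2679 J/s.
Since 0.2679 < R, time spent handling G is better spent searching.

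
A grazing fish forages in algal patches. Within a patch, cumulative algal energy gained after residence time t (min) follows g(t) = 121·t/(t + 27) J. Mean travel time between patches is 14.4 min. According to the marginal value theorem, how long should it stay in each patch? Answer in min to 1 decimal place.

By the marginal value theorem, leave when the instantaneous gain rate g'(t) equals the habitat-wide average g(t)/(T + t).
g'(t) = 121·27/(t + 27)². Setting 121·27/(t+27)² = 121t/[(t+27)(14.4+t)] gives 27(14.4+t) = t(t+27), so t² = 27×14.4 = 388.8.
t* = √388.8 = 19.72 min.

19.7 min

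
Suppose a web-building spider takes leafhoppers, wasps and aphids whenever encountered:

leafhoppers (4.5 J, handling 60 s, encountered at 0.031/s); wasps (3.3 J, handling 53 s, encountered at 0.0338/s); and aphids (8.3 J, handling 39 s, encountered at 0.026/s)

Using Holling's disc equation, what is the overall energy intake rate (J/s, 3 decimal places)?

0.082 J/s

R = (0.031×4.5 + 0.0338×3.3 + 0.026×8.3) / (1 + 0.031×60 + 0.0338×53 + 0.026×39) = 0.4668/5.665 = 0.0824 J/s.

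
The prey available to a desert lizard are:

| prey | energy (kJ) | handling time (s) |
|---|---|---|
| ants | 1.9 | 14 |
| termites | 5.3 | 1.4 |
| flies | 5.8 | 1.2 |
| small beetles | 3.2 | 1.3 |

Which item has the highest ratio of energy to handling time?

flies

Profitability E/h (kJ/s): ants = 1.9/14 = 0.136, termites = 5.3/1.4 = 3.79, flies = 5.8/1.2 = 4.83, small beetles = 3.2/1.3 = 2.46.
Ranked: flies > termites > small beetles > ants.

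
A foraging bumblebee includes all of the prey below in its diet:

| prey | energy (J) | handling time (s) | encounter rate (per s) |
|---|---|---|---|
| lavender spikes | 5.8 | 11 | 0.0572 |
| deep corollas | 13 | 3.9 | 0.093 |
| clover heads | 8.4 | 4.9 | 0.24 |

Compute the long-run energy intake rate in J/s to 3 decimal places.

1.123 J/s

R = (0.0572×5.8 + 0.093×13 + 0.24×8.4) / (1 + 0.0572×11 + 0.093×3.9 + 0.24×4.9) = 3.557/3.168 = 1.123 J/s.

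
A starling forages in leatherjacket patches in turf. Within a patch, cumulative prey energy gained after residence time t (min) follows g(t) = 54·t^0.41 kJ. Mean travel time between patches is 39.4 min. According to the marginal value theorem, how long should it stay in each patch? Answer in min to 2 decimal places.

Optimal t* satisfies g'(t*) = g(t*)/(T + t*).
g'(t) = 0.41·54·t^-0.59. Setting 0.41·54·t^-0.59 = 54·t^0.41/(39.4+t) gives 0.41(39.4+t) = t, so 0.59·t = 0.41×39.4.
t* = 0.41×39.4/0.59 = 27.38 min.

27.38 min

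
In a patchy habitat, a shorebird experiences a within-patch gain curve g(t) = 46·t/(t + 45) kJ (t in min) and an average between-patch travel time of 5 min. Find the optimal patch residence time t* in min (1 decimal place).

15.0 min

Maximise g(t)/(T+t): set derivative to zero → g'(t)(T+t) = g(t).
g'(t) = 46·45/(t + 45)². Setting 46·45/(t+45)² = 46t/[(t+45)(5+t)] gives 45(5+t) = t(t+45), so t² = 45×5 = 225.
t* = √225 = 15 min.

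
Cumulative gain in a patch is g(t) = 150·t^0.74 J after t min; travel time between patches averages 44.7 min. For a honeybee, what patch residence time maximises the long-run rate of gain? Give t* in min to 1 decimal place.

127.2 min

Maximise g(t)/(T+t): set derivative to zero → g'(t)(T+t) = g(t).
g'(t) = 0.74·150·t^-0.26. Setting 0.74·150·t^-0.26 = 150·t^0.74/(44.7+t) gives 0.74(44.7+t) = t, so 0.26·t = 0.74×44.7.
t* = 0.74×44.7/0.26 = 127.2 min.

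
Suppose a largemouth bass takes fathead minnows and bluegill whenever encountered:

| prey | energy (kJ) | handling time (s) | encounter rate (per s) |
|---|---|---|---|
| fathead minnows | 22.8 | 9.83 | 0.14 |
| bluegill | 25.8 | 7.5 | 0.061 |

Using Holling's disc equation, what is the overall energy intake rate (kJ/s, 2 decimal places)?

R = (0.14×22.8 + 0.061×25.8) / (1 + 0.14×9.83 + 0.061×7.5) = 4.766/2.834 = 1.682 kJ/s.

1.68 kJ/s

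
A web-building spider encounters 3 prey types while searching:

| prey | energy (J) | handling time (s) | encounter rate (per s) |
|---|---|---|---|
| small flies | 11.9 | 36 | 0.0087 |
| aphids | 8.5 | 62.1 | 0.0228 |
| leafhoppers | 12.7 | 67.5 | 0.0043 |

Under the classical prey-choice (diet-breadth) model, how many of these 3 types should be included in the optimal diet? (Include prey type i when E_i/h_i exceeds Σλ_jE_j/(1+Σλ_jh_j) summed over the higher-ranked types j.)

Profitabilities (E/h, J/s): small flies 0.331, leafhoppers 0.188, aphids 0.137. Add prey in this order while the next type's profitability exceeds the intake rate on those already taken.
Rate on top 1: 0.07884. leafhoppers: 0.188 > 0.07884 → include.
Rate on top 2: 0.09862. aphids: 0.137 > 0.09862 → include.
Optimal diet: small flies, leafhoppers, aphids — 3 of 3 types.

3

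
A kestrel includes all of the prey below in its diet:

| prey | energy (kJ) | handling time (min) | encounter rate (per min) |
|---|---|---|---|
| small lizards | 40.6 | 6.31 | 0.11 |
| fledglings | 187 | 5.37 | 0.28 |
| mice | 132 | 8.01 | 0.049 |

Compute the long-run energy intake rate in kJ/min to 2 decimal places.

Energy encountered per unit search time: 0.11×40.6 + 0.28×187 + 0.049×132 = 63.29 kJ/min.
Handling time per unit search time: 0.11×6.31 + 0.28×5.37 + 0.049×8.01 = 2.59.
Rate = 63.29/(1 + 2.59) = 17.63 kJ/min.

17.63 kJ/min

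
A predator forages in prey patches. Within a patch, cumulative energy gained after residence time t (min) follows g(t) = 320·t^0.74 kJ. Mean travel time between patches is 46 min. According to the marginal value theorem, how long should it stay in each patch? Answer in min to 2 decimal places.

130.92 min

By the marginal value theorem, leave when the instantaneous gain rate g'(t) equals the habitat-wide average g(t)/(T + t).
g'(t) = 0.74·320·t^-0.26. Setting 0.74·320·t^-0.26 = 320·t^0.74/(46+t) gives 0.74(46+t) = t, so 0.26·t = 0.74×46.
t* = 0.74×46/0.26 = 130.9 min.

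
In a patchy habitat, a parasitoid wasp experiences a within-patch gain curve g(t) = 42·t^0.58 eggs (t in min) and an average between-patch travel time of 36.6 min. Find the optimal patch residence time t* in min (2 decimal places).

50.54 min

Optimal t* satisfies g'(t*) = g(t*)/(T + t*).
g'(t) = 0.58·42·t^-0.42. Setting 0.58·42·t^-0.42 = 42·t^0.58/(36.6+t) gives 0.58(36.6+t) = t, so 0.42·t = 0.58×36.6.
t* = 0.58×36.6/0.42 = 50.54 min.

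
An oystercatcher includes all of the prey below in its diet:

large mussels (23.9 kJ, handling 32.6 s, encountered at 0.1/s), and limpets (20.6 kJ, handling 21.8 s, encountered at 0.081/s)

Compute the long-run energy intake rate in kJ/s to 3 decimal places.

R = (0.1×23.9 + 0.081×20.6) / (1 + 0.1×32.6 + 0.081×21.8) = 4.059/6.026 = 0.6735 kJ/s.

0.674 kJ/s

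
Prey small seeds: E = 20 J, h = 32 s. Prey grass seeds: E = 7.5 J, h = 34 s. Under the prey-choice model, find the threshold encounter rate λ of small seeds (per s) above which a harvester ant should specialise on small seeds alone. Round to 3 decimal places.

0.017 per s

At the threshold, the rate on small seeds alone equals the profitability of grass seeds: λ·20/(1 + λ·32) = 7.5/34 = 0.2206.
Rearranging, λ(20 − 0.2206×32) = 0.2206, so λ = 0.2206/12.94 = 0.01705 per s.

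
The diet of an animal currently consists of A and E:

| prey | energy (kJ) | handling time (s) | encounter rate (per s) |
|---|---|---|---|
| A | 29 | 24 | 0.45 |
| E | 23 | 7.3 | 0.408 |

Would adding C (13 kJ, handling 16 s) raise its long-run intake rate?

Current rate: (0.45×29 + 0.408×23)/(1 + 0.45×24 + 0.408×7.3) = 1.518 kJ/s.
C: E/h = 13/16 = 0.8125 kJ/s.
Since 0.8125 < R, time spent handling C is better spent searching.

No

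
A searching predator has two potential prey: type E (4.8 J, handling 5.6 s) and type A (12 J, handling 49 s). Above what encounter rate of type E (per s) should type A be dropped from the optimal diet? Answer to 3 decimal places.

The zero-one rule: include type A iff E₂/h₂ > λE₁/(1+λh₁). Equality gives the switch point.
λE₁h₂ = E₂ + λE₂h₁ ⇒ λ = E₂/(E₁h₂ − E₂h₁) = 12/(235.2 − 67.2) = 0.07143 per s.

0.071 per s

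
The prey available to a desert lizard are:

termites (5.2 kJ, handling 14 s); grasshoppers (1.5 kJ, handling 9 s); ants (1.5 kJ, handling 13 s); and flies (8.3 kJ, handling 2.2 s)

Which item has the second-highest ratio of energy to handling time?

In descending order of E/h:
flies: 8.3/2.2 = 3.77 kJ/s
termites: 5.2/14 = 0.371 kJ/s
grasshoppers: 1.5/9 = 0.167 kJ/s
ants: 1.5/13 = 0.115 kJ/s

termites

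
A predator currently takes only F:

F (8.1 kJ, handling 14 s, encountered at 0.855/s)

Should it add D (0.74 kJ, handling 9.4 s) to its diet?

On F alone, R = ΣλE/(1+Σλh) = 6.925/12.97 = 0.534 kJ/s.
D: E/h = 0.74/9.4 = 0.07872 kJ/s.
0.07872 < 0.534, so adding D would lower the average — exclude it.

No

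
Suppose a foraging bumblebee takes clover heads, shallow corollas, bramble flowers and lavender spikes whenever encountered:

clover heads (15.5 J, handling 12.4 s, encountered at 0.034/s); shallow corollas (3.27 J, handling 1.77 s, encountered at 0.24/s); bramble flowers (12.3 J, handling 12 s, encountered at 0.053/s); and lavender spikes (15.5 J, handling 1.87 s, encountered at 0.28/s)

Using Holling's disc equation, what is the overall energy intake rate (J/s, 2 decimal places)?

2.10 J/s

R = (0.034×15.5 + 0.24×3.27 + 0.053×12.3 + 0.28×15.5) / (1 + 0.034×12.4 + 0.24×1.77 + 0.053×12 + 0.28×1.87) = 6.304/3.006 = 2.097 J/s.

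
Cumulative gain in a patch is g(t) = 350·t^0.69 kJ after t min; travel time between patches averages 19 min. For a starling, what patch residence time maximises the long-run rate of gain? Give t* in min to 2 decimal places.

42.29 min

Maximise g(t)/(T+t): set derivative to zero → g'(t)(T+t) = g(t).
g'(t) = 0.69·350·t^-0.31. Setting 0.69·350·t^-0.31 = 350·t^0.69/(19+t) gives 0.69(19+t) = t, so 0.31·t = 0.69×19.
t* = 0.69×19/0.31 = 42.29 min.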